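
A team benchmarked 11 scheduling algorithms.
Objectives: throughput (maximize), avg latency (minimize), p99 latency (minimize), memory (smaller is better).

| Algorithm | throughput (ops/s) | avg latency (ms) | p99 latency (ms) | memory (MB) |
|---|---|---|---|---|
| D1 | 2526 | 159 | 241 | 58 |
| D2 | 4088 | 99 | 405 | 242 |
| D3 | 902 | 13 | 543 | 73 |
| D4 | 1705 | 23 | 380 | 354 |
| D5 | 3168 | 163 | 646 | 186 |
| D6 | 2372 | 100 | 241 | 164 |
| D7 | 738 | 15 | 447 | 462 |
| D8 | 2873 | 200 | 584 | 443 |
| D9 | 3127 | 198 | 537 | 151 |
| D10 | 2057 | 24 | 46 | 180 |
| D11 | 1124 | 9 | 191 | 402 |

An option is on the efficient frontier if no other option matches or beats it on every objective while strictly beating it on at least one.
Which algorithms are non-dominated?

D1: not dominated (best memory).
D2: not dominated (best throughput).
D3: not dominated.
D4: not dominated.
D5: not dominated.
D6: not dominated.
D7: dominated by D11 (throughput 1124≥738, avg latency 9≤15, p99 latency 191≤447, memory 402≤462).
D8: dominated by D2 (throughput 4088≥2873, avg latency 99≤200, p99 latency 405≤584, memory 242≤443).
D9: not dominated.
D10: not dominated (best p99 latency).
D11: not dominated (best avg latency).

D1, D2, D3, D4, D5, D6, D9, D10, D11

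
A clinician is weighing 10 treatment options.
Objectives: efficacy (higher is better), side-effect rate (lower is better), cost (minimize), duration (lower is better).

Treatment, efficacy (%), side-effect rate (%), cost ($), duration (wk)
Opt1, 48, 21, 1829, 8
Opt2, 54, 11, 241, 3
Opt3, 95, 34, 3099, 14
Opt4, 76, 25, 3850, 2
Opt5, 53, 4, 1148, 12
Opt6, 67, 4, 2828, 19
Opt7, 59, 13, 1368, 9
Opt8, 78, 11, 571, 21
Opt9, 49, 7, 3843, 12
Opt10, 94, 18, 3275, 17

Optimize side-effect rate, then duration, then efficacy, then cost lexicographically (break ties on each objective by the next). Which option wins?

First minimize side-effect rate: best is 4, kept {Opt5, Opt6}.
Then minimize duration: best is 12, kept {Opt5}.

Opt5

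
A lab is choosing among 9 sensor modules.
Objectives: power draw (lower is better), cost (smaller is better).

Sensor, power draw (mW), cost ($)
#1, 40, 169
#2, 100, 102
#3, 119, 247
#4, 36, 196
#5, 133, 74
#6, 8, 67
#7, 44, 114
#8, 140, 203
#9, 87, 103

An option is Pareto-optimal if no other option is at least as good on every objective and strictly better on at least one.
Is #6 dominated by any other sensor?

No

#1: worse on power draw (40 vs 8).
#2: worse on power draw (100 vs 8).
#3: worse on power draw (119 vs 8).
#4: worse on power draw (36 vs 8).
#5: worse on power draw (133 vs 8).
#7: worse on power draw (44 vs 8).
#8: worse on power draw (140 vs 8).
#9: worse on power draw (87 vs 8).
No option is at least as good as #6 on every objective and strictly better on one.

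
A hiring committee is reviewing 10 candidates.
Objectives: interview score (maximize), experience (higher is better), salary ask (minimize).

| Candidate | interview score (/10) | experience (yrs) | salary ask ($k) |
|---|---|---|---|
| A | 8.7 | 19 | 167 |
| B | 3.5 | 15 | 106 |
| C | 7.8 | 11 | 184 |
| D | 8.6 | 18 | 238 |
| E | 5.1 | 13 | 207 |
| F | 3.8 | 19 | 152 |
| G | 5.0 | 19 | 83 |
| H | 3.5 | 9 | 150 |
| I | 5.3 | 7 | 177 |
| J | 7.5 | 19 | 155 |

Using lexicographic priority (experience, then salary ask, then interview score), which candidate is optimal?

First maximize experience: best is 19, kept {A, F, G, J}.
Then minimize salary ask: best is 83, kept {G}.

G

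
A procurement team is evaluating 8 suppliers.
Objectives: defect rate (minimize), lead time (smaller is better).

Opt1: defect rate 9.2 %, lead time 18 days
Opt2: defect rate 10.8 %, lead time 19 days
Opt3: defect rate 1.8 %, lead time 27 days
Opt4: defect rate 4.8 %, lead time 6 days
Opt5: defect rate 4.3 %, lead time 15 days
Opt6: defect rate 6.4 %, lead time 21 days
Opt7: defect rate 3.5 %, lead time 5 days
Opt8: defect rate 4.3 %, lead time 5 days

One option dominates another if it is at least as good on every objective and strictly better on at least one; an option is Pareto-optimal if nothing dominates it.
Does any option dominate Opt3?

Opt1: worse on defect rate (9.2 vs 1.8).
Opt2: worse on defect rate (10.8 vs 1.8).
Opt4: worse on defect rate (4.8 vs 1.8).
Opt5: worse on defect rate (4.3 vs 1.8).
Opt6: worse on defect rate (6.4 vs 1.8).
Opt7: worse on defect rate (3.5 vs 1.8).
Opt8: worse on defect rate (4.3 vs 1.8).
No option is at least as good as Opt3 on every objective and strictly better on one.

No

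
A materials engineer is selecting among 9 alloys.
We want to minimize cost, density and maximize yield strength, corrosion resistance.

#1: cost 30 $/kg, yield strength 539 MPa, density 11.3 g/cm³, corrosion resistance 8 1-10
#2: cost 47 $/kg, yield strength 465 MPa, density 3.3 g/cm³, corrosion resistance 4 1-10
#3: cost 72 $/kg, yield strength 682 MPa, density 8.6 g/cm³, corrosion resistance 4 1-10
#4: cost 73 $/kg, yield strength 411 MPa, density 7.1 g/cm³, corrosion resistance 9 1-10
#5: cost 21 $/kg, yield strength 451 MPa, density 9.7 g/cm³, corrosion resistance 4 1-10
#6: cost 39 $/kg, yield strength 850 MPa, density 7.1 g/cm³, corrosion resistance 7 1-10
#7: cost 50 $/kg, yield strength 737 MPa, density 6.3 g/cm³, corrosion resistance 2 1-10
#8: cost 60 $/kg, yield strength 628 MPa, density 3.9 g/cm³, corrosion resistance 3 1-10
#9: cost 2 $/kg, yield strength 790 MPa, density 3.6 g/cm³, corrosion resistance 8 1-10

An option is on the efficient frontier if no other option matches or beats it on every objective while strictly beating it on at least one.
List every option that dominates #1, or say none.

#9

#9: cost 2≤30, yield strength 790≥539, density 3.6≤11.3, corrosion resistance 8≥8 — dominates #1.
Others (#2, #3, #4, #5, #6, #7, #8) are each worse than #1 on at least one objective.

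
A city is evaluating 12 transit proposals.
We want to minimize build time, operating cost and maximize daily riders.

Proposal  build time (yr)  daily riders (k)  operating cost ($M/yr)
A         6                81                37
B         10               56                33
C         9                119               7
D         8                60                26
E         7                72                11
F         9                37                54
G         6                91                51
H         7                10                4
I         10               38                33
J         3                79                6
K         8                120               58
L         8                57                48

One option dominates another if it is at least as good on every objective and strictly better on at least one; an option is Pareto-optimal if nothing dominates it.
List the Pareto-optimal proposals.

A: not dominated.
B: dominated by C (build time 9≤10, daily riders 119≥56, operating cost 7≤33).
C: not dominated.
D: dominated by E (build time 7≤8, daily riders 72≥60, operating cost 11≤26).
E: dominated by J (build time 3≤7, daily riders 79≥72, operating cost 6≤11).
F: dominated by A (build time 6≤9, daily riders 81≥37, operating cost 37≤54).
G: not dominated.
H: not dominated (best operating cost).
I: dominated by B (build time 10≤10, daily riders 56≥38, operating cost 33≤33).
J: not dominated (best build time).
K: not dominated (best daily riders).
L: dominated by A (build time 6≤8, daily riders 81≥57, operating cost 37≤48).

A, C, G, H, J, K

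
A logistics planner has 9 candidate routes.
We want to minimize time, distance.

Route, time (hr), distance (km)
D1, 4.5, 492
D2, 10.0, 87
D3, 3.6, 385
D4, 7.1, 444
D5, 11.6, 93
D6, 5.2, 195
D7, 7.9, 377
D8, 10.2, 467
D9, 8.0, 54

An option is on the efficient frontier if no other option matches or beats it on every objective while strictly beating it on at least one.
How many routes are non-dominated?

D1: dominated by D3 (time 3.6≤4.5, distance 385≤492).
D2: dominated by D9 (time 8.0≤10.0, distance 54≤87).
D3: not dominated (best time).
D4: dominated by D3 (time 3.6≤7.1, distance 385≤444).
D5: dominated by D2 (time 10.0≤11.6, distance 87≤93).
D6: not dominated.
D7: dominated by D6 (time 5.2≤7.9, distance 195≤377).
D8: dominated by D2 (time 10.0≤10.2, distance 87≤467).
D9: not dominated (best distance).
Pareto-optimal: D3, D6, D9 → 3.

3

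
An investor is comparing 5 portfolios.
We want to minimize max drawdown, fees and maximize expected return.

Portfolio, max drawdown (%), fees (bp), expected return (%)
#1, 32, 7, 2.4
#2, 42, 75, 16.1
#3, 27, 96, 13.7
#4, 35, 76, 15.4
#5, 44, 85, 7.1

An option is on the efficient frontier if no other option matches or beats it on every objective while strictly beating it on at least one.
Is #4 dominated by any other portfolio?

#1: worse on expected return (2.4 vs 15.4).
#2: worse on max drawdown (42 vs 35).
#3: worse on fees (96 vs 76).
#5: worse on max drawdown (44 vs 35).
No option is at least as good as #4 on every objective and strictly better on one.

No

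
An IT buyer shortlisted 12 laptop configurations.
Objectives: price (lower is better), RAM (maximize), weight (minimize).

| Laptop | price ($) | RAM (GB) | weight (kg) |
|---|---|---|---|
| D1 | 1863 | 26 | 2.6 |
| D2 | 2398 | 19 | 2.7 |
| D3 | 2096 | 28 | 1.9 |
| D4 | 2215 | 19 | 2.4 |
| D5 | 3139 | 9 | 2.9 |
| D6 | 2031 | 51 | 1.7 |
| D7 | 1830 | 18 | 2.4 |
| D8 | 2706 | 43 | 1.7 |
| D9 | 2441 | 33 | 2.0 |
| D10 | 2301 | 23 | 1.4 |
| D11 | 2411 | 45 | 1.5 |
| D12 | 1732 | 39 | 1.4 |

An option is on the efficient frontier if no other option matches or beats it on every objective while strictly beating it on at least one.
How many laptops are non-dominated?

D1: dominated by D12 (price 1732≤1863, RAM 39≥26, weight 1.4≤2.6).
D2: dominated by D1 (price 1863≤2398, RAM 26≥19, weight 2.6≤2.7).
D3: dominated by D6 (price 2031≤2096, RAM 51≥28, weight 1.7≤1.9).
D4: dominated by D3 (price 2096≤2215, RAM 28≥19, weight 1.9≤2.4).
D5: dominated by D1 (price 1863≤3139, RAM 26≥9, weight 2.6≤2.9).
D6: not dominated (best RAM).
D7: dominated by D12 (price 1732≤1830, RAM 39≥18, weight 1.4≤2.4).
D8: dominated by D6 (price 2031≤2706, RAM 51≥43, weight 1.7≤1.7).
D9: dominated by D6 (price 2031≤2441, RAM 51≥33, weight 1.7≤2.0).
D10: dominated by D12 (price 1732≤2301, RAM 39≥23, weight 1.4≤1.4).
D11: not dominated.
D12: not dominated (best price).
Pareto-optimal: D6, D11, D12 → 3.

3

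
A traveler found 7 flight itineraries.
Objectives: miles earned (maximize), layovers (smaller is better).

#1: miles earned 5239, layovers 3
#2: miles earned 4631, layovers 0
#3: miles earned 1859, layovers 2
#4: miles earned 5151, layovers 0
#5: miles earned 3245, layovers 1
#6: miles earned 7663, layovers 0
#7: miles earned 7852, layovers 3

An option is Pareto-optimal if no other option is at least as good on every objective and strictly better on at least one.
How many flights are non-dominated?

#1: dominated by #6 (miles earned 7663≥5239, layovers 0≤3).
#2: dominated by #4 (miles earned 5151≥4631, layovers 0≤0).
#3: dominated by #2 (miles earned 4631≥1859, layovers 0≤2).
#4: dominated by #6 (miles earned 7663≥5151, layovers 0≤0).
#5: dominated by #2 (miles earned 4631≥3245, layovers 0≤1).
#6: not dominated.
#7: not dominated (best miles earned).
Pareto-optimal: #6, #7 → 2.

2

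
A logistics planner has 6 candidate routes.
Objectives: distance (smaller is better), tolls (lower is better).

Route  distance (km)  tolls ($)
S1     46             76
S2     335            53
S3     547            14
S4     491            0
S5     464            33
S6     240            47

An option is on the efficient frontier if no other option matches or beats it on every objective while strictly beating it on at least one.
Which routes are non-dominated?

S1, S4, S5, S6

S1: not dominated (best distance).
S2: dominated by S6 (distance 240≤335, tolls 47≤53).
S3: dominated by S4 (distance 491≤547, tolls 0≤14).
S4: not dominated (best tolls).
S5: not dominated.
S6: not dominated.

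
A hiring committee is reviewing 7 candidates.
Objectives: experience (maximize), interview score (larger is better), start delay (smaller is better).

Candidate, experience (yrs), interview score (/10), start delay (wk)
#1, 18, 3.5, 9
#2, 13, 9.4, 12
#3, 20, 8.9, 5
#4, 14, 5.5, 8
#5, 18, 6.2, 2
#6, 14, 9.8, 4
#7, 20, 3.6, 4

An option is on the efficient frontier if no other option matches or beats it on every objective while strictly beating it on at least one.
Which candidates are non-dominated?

#1: dominated by #3 (experience 20≥18, interview score 8.9≥3.5, start delay 5≤9).
#2: dominated by #6 (experience 14≥13, interview score 9.8≥9.4, start delay 4≤12).
#3: not dominated.
#4: dominated by #3 (experience 20≥14, interview score 8.9≥5.5, start delay 5≤8).
#5: not dominated (best start delay).
#6: not dominated (best interview score).
#7: not dominated.

#3, #5, #6, #7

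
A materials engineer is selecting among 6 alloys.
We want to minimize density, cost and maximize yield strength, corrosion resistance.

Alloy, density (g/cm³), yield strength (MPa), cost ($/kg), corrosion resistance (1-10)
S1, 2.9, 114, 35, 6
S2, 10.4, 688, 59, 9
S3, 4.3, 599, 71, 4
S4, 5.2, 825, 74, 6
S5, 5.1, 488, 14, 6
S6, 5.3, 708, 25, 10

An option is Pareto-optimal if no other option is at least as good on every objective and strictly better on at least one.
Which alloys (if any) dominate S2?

S6

S6: density 5.3≤10.4, yield strength 708≥688, cost 25≤59, corrosion resistance 10≥9 — dominates S2.
Others (S1, S3, S4, S5) are each worse than S2 on at least one objective.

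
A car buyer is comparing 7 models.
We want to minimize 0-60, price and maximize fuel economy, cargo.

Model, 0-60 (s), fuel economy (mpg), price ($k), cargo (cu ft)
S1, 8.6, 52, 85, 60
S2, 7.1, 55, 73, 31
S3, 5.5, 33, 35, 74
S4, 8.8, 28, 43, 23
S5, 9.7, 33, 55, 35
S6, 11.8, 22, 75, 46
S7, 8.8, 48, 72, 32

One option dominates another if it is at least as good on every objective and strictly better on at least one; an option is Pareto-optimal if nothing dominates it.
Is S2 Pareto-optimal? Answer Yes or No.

S1: worse on 0-60 (8.6 vs 7.1).
S3: worse on fuel economy (33 vs 55).
S4: worse on 0-60 (8.8 vs 7.1).
S5: worse on 0-60 (9.7 vs 7.1).
S6: worse on 0-60 (11.8 vs 7.1).
S7: worse on 0-60 (8.8 vs 7.1).
No option is at least as good as S2 on every objective and strictly better on one.

Yes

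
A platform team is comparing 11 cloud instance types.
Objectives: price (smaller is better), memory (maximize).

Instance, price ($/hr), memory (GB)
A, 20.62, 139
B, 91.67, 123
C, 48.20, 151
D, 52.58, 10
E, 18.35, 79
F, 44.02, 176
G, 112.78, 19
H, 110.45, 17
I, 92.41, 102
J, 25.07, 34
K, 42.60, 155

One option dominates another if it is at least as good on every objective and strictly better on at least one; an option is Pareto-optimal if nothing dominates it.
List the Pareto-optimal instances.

A: not dominated.
B: dominated by A (price 20.62≤91.67, memory 139≥123).
C: dominated by F (price 44.02≤48.20, memory 176≥151).
D: dominated by A (price 20.62≤52.58, memory 139≥10).
E: not dominated (best price).
F: not dominated (best memory).
G: dominated by A (price 20.62≤112.78, memory 139≥19).
H: dominated by A (price 20.62≤110.45, memory 139≥17).
I: dominated by A (price 20.62≤92.41, memory 139≥102).
J: dominated by A (price 20.62≤25.07, memory 139≥34).
K: not dominated.

A, E, F, K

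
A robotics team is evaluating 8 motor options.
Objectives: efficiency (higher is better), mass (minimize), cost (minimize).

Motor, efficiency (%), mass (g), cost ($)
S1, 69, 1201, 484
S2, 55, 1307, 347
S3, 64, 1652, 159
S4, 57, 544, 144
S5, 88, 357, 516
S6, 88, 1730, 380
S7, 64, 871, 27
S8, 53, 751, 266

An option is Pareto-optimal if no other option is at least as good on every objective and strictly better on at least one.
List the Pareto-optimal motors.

S1, S4, S5, S6, S7

S1: not dominated.
S2: dominated by S4 (efficiency 57≥55, mass 544≤1307, cost 144≤347).
S3: dominated by S7 (efficiency 64≥64, mass 871≤1652, cost 27≤159).
S4: not dominated.
S5: not dominated (best mass).
S6: not dominated.
S7: not dominated (best cost).
S8: dominated by S4 (efficiency 57≥53, mass 544≤751, cost 144≤266).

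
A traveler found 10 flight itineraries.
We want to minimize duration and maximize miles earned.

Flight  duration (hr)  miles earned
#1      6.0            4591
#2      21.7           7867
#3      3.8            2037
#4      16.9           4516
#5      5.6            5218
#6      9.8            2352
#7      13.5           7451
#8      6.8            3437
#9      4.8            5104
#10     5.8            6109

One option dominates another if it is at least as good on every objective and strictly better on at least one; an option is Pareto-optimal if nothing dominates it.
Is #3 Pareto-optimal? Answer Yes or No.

#1: worse on duration (6.0 vs 3.8).
#2: worse on duration (21.7 vs 3.8).
#4: worse on duration (16.9 vs 3.8).
#5: worse on duration (5.6 vs 3.8).
#6: worse on duration (9.8 vs 3.8).
#7: worse on duration (13.5 vs 3.8).
#8: worse on duration (6.8 vs 3.8).
#9: worse on duration (4.8 vs 3.8).
#10: worse on duration (5.8 vs 3.8).
No option is at least as good as #3 on every objective and strictly better on one.

Yes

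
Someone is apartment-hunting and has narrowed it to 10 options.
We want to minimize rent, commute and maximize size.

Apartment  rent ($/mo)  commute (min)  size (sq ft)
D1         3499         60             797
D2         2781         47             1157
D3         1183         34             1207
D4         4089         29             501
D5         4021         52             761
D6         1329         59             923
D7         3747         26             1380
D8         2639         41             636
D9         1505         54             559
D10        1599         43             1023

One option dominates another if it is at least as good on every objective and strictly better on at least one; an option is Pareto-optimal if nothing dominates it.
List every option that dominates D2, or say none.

D3

D3: rent 1183≤2781, commute 34≤47, size 1207≥1157 — dominates D2.
Others (D1, D4, D5, D6, D7, D8, D9, D10) are each worse than D2 on at least one objective.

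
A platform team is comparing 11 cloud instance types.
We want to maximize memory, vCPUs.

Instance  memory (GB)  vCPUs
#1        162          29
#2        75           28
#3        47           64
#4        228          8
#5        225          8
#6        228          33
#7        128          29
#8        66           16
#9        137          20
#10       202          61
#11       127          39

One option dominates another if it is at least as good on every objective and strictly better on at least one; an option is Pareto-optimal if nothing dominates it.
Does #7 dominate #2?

Yes

#7 vs #2: memory 128≥75, vCPUs 29≥28 — #7 is at least as good on every objective with at least one strict improvement.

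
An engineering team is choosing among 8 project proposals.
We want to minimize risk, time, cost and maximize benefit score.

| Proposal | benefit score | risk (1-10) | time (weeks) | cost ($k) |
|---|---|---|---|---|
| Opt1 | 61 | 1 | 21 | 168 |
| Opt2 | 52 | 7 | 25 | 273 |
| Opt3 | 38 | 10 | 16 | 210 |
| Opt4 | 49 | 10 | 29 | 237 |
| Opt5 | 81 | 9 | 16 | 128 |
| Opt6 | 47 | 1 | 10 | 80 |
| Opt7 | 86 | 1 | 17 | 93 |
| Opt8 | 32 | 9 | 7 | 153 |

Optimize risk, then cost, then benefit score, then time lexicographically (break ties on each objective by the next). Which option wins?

Opt6

First minimize risk: best is 1, kept {Opt1, Opt6, Opt7}.
Then minimize cost: best is 80, kept {Opt6}.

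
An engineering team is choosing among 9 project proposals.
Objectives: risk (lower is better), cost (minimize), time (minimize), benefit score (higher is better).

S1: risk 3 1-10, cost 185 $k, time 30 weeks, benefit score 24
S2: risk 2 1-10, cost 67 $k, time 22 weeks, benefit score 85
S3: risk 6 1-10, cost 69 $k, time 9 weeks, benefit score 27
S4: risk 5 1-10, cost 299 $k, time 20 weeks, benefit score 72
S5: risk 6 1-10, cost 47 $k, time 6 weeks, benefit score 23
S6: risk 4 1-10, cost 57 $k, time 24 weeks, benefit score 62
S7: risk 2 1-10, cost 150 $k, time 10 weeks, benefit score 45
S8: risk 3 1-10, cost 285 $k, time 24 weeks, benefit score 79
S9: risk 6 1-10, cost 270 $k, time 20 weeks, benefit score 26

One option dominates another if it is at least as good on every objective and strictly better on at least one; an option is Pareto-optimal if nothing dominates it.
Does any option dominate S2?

No

S1: worse on risk (3 vs 2).
S3: worse on risk (6 vs 2).
S4: worse on risk (5 vs 2).
S5: worse on risk (6 vs 2).
S6: worse on risk (4 vs 2).
S7: worse on cost (150 vs 67).
S8: worse on risk (3 vs 2).
S9: worse on risk (6 vs 2).
No option is at least as good as S2 on every objective and strictly better on one.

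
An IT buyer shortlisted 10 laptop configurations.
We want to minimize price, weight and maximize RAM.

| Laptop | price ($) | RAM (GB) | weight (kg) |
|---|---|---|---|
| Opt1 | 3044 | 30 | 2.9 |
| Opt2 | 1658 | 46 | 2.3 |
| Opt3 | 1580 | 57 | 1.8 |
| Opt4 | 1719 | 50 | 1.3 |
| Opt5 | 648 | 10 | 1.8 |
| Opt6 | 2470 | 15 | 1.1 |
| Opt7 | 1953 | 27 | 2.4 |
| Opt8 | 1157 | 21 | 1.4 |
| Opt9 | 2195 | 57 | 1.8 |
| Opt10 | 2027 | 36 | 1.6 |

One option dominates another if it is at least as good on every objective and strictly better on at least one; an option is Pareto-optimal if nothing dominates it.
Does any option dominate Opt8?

Opt1: worse on price (3044 vs 1157).
Opt2: worse on price (1658 vs 1157).
Opt3: worse on price (1580 vs 1157).
Opt4: worse on price (1719 vs 1157).
Opt5: worse on RAM (10 vs 21).
Opt6: worse on price (2470 vs 1157).
Opt7: worse on price (1953 vs 1157).
Opt9: worse on price (2195 vs 1157).
Opt10: worse on price (2027 vs 1157).
No option is at least as good as Opt8 on every objective and strictly better on one.

No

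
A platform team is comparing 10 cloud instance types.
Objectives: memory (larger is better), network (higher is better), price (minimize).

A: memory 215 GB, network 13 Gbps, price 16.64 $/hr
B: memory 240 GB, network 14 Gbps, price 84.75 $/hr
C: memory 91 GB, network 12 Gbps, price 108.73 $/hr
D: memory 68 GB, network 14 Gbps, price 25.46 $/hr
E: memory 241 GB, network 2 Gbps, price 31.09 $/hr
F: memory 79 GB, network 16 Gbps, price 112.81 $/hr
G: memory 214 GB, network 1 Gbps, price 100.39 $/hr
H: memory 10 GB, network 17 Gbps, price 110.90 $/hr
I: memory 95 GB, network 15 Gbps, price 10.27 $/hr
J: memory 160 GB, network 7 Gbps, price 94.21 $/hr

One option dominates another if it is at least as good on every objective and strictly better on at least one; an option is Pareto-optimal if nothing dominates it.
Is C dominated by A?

Yes

A vs C: memory 215≥91, network 13≥12, price 16.64≤108.73 — A is at least as good on every objective with at least one strict improvement.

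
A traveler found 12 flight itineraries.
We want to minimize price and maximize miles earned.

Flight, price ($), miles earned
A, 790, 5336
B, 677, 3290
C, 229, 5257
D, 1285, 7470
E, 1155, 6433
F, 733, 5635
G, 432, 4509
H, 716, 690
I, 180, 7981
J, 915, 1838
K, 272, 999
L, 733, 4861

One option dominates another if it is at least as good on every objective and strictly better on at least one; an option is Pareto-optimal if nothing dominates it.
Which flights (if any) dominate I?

none

A: worse on price (790 vs 180).
B: worse on price (677 vs 180).
C: worse on price (229 vs 180).
D: worse on price (1285 vs 180).
E: worse on price (1155 vs 180).
F: worse on price (733 vs 180).
G: worse on price (432 vs 180).
H: worse on price (716 vs 180).
J: worse on price (915 vs 180).
K: worse on price (272 vs 180).
L: worse on price (733 vs 180).
No option dominates I.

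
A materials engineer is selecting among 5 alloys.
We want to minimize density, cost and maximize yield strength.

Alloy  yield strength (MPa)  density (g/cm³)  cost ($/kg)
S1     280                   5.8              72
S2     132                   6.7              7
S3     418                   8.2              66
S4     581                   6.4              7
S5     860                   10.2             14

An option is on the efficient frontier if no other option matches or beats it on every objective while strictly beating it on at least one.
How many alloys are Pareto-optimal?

S1: not dominated (best density).
S2: dominated by S4 (yield strength 581≥132, density 6.4≤6.7, cost 7≤7).
S3: dominated by S4 (yield strength 581≥418, density 6.4≤8.2, cost 7≤66).
S4: not dominated.
S5: not dominated (best yield strength).
Pareto-optimal: S1, S4, S5 → 3.

3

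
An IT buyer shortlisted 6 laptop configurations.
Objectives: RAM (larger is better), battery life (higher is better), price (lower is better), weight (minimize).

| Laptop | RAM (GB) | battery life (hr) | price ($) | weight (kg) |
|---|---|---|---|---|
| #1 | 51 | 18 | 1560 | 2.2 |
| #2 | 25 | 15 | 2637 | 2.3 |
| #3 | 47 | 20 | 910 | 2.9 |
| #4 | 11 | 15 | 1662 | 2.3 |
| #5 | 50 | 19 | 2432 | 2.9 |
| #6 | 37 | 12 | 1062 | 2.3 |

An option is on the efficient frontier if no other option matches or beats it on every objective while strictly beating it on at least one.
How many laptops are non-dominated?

4

#1: not dominated (best RAM).
#2: dominated by #1 (RAM 51≥25, battery life 18≥15, price 1560≤2637, weight 2.2≤2.3).
#3: not dominated (best battery life).
#4: dominated by #1 (RAM 51≥11, battery life 18≥15, price 1560≤1662, weight 2.2≤2.3).
#5: not dominated.
#6: not dominated.
Pareto-optimal: #1, #3, #5, #6 → 4.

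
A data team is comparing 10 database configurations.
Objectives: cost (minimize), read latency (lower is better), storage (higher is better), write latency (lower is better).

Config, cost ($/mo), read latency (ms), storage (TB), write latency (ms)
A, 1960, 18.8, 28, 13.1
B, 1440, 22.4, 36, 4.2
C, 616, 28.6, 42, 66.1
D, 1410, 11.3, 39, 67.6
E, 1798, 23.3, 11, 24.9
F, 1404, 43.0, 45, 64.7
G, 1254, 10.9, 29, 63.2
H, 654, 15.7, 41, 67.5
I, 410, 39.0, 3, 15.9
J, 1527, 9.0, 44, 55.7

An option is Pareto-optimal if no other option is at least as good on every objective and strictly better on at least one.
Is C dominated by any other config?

A: worse on cost (1960 vs 616).
B: worse on cost (1440 vs 616).
D: worse on cost (1410 vs 616).
E: worse on cost (1798 vs 616).
F: worse on cost (1404 vs 616).
G: worse on cost (1254 vs 616).
H: worse on cost (654 vs 616).
I: worse on read latency (39.0 vs 28.6).
J: worse on cost (1527 vs 616).
No option is at least as good as C on every objective and strictly better on one.

No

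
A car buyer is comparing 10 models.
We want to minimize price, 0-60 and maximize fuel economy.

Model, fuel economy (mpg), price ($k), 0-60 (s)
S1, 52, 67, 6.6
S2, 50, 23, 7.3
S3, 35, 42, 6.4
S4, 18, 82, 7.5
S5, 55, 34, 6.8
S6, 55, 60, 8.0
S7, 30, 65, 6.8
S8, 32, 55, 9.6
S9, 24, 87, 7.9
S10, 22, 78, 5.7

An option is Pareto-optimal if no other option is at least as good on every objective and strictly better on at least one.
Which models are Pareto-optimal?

S1: not dominated.
S2: not dominated (best price).
S3: not dominated.
S4: dominated by S1 (fuel economy 52≥18, price 67≤82, 0-60 6.6≤7.5).
S5: not dominated.
S6: dominated by S5 (fuel economy 55≥55, price 34≤60, 0-60 6.8≤8.0).
S7: dominated by S3 (fuel economy 35≥30, price 42≤65, 0-60 6.4≤6.8).
S8: dominated by S2 (fuel economy 50≥32, price 23≤55, 0-60 7.3≤9.6).
S9: dominated by S1 (fuel economy 52≥24, price 67≤87, 0-60 6.6≤7.9).
S10: not dominated (best 0-60).

S1, S2, S3, S5, S10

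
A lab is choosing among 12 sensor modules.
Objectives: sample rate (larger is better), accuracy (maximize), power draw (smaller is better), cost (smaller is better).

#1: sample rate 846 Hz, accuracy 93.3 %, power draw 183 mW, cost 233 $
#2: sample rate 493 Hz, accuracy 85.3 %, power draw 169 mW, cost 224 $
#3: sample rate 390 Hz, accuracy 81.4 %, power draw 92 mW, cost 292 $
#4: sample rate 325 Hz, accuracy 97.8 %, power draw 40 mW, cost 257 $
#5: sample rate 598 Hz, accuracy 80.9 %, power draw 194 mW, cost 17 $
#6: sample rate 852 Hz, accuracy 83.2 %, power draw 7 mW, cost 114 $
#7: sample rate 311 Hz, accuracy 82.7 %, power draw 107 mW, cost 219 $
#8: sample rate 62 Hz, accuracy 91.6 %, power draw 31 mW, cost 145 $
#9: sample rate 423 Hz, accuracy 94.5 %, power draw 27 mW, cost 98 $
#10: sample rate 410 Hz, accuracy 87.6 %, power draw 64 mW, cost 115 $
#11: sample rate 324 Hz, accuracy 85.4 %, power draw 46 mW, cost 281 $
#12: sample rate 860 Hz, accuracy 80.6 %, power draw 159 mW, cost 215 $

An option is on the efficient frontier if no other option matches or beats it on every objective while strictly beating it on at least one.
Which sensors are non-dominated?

#1: not dominated.
#2: not dominated.
#3: dominated by #6 (sample rate 852≥390, accuracy 83.2≥81.4, power draw 7≤92, cost 114≤292).
#4: not dominated (best accuracy).
#5: not dominated (best cost).
#6: not dominated (best power draw).
#7: dominated by #6 (sample rate 852≥311, accuracy 83.2≥82.7, power draw 7≤107, cost 114≤219).
#8: dominated by #9 (sample rate 423≥62, accuracy 94.5≥91.6, power draw 27≤31, cost 98≤145).
#9: not dominated.
#10: dominated by #9 (sample rate 423≥410, accuracy 94.5≥87.6, power draw 27≤64, cost 98≤115).
#11: dominated by #4 (sample rate 325≥324, accuracy 97.8≥85.4, power draw 40≤46, cost 257≤281).
#12: not dominated (best sample rate).

#1, #2, #4, #5, #6, #9, #12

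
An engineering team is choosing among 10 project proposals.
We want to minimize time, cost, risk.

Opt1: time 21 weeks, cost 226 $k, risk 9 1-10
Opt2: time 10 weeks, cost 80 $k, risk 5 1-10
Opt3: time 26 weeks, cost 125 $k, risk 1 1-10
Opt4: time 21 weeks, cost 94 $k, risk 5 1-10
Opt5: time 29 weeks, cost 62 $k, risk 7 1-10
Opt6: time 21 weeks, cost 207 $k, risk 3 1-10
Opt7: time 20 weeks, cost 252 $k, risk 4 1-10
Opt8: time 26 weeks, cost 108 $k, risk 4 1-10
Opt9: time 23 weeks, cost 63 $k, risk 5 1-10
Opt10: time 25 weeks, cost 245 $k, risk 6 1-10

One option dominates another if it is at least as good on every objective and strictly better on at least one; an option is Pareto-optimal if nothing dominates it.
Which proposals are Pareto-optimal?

Opt1: dominated by Opt2 (time 10≤21, cost 80≤226, risk 5≤9).
Opt2: not dominated (best time).
Opt3: not dominated (best risk).
Opt4: dominated by Opt2 (time 10≤21, cost 80≤94, risk 5≤5).
Opt5: not dominated (best cost).
Opt6: not dominated.
Opt7: not dominated.
Opt8: not dominated.
Opt9: not dominated.
Opt10: dominated by Opt2 (time 10≤25, cost 80≤245, risk 5≤6).

Opt2, Opt3, Opt5, Opt6, Opt7, Opt8, Opt9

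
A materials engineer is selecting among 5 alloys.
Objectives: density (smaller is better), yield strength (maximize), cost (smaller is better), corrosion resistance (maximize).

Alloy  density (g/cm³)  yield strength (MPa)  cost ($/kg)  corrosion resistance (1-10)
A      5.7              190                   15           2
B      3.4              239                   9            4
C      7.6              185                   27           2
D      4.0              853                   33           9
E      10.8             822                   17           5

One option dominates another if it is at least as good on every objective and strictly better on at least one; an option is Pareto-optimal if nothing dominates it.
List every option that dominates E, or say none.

A: worse on yield strength (190 vs 822).
B: worse on yield strength (239 vs 822).
C: worse on yield strength (185 vs 822).
D: worse on cost (33 vs 17).
No option dominates E.

none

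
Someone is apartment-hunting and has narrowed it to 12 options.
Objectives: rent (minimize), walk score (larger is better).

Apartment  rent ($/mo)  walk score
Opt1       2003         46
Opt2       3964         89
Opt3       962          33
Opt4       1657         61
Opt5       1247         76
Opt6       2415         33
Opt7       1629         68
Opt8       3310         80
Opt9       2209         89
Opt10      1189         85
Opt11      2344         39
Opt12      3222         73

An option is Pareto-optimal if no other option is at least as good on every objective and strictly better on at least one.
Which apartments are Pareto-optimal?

Opt1: dominated by Opt4 (rent 1657≤2003, walk score 61≥46).
Opt2: dominated by Opt9 (rent 2209≤3964, walk score 89≥89).
Opt3: not dominated (best rent).
Opt4: dominated by Opt5 (rent 1247≤1657, walk score 76≥61).
Opt5: dominated by Opt10 (rent 1189≤1247, walk score 85≥76).
Opt6: dominated by Opt1 (rent 2003≤2415, walk score 46≥33).
Opt7: dominated by Opt5 (rent 1247≤1629, walk score 76≥68).
Opt8: dominated by Opt9 (rent 2209≤3310, walk score 89≥80).
Opt9: not dominated.
Opt10: not dominated.
Opt11: dominated by Opt1 (rent 2003≤2344, walk score 46≥39).
Opt12: dominated by Opt5 (rent 1247≤3222, walk score 76≥73).

Opt3, Opt9, Opt10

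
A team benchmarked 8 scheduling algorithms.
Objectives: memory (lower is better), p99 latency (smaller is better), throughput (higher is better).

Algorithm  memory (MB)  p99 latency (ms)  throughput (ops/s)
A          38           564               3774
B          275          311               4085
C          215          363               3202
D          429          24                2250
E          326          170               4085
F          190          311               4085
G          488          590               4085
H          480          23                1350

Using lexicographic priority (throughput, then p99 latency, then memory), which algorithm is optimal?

First maximize throughput: best is 4085, kept {B, E, F, G}.
Then minimize p99 latency: best is 170, kept {E}.

E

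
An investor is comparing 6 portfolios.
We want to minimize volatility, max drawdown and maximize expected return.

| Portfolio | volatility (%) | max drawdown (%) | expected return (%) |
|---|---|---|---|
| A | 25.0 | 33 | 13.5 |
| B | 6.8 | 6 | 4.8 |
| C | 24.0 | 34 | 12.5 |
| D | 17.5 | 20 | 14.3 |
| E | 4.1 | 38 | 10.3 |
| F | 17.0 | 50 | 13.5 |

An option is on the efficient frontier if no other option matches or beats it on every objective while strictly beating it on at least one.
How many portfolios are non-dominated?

A: dominated by D (volatility 17.5≤25.0, max drawdown 20≤33, expected return 14.3≥13.5).
B: not dominated (best max drawdown).
C: dominated by D (volatility 17.5≤24.0, max drawdown 20≤34, expected return 14.3≥12.5).
D: not dominated (best expected return).
E: not dominated (best volatility).
F: not dominated.
Pareto-optimal: B, D, E, F → 4.

4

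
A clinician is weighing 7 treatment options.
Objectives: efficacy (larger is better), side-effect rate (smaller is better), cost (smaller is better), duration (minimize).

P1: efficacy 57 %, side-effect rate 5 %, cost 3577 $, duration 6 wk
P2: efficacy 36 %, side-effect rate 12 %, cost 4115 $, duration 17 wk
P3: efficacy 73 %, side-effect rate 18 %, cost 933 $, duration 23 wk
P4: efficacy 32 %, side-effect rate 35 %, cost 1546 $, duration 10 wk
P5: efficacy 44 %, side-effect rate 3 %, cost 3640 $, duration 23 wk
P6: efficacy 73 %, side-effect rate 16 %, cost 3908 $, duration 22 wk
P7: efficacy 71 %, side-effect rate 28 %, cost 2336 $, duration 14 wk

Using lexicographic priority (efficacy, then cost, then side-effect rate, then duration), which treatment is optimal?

First maximize efficacy: best is 73, kept {P3, P6}.
Then minimize cost: best is 933, kept {P3}.

P3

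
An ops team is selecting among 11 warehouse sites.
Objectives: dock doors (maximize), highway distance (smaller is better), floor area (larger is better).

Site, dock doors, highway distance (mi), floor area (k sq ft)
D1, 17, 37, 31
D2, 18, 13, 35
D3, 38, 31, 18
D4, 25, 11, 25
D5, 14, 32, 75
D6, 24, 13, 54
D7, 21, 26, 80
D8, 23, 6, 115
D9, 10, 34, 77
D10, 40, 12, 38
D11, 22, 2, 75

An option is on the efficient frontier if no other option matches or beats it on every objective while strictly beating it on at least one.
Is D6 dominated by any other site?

D1: worse on dock doors (17 vs 24).
D2: worse on dock doors (18 vs 24).
D3: worse on highway distance (31 vs 13).
D4: worse on floor area (25 vs 54).
D5: worse on dock doors (14 vs 24).
D7: worse on dock doors (21 vs 24).
D8: worse on dock doors (23 vs 24).
D9: worse on dock doors (10 vs 24).
D10: worse on floor area (38 vs 54).
D11: worse on dock doors (22 vs 24).
No option is at least as good as D6 on every objective and strictly better on one.

No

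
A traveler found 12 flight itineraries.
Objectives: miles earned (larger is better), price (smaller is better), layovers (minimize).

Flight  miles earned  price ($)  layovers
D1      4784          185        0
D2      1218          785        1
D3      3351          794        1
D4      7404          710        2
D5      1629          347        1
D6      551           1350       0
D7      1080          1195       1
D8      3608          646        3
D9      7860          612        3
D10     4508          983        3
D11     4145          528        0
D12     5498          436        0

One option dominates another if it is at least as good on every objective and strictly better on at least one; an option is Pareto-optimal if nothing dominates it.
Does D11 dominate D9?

No

D11 vs D9: D11 is worse on miles earned (4145 vs 7860), so it does not dominate D9.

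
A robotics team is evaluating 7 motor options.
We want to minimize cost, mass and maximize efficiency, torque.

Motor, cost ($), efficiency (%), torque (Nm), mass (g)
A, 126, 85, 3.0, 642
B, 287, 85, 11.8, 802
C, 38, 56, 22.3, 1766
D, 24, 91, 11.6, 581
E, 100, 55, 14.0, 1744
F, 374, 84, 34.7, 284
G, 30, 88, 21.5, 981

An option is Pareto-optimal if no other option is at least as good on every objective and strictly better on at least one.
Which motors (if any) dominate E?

G: cost 30≤100, efficiency 88≥55, torque 21.5≥14.0, mass 981≤1744 — dominates E.
Others (A, B, C, D, F) are each worse than E on at least one objective.

G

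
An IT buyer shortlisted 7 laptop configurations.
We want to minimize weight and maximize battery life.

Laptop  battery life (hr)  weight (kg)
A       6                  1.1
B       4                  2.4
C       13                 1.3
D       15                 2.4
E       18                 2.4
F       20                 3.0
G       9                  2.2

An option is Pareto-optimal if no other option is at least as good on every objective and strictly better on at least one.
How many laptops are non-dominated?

A: not dominated (best weight).
B: dominated by A (battery life 6≥4, weight 1.1≤2.4).
C: not dominated.
D: dominated by E (battery life 18≥15, weight 2.4≤2.4).
E: not dominated.
F: not dominated (best battery life).
G: dominated by C (battery life 13≥9, weight 1.3≤2.2).
Pareto-optimal: A, C, E, F → 4.

4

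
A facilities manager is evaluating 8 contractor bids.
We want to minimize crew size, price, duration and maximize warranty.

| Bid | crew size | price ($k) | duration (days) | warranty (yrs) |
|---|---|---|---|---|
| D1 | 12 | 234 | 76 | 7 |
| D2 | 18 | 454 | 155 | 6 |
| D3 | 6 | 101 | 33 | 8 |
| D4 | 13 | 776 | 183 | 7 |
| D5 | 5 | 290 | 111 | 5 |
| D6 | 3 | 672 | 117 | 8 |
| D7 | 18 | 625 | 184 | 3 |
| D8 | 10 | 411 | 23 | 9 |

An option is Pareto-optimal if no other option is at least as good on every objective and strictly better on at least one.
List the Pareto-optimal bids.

D3, D5, D6, D8

D1: dominated by D3 (crew size 6≤12, price 101≤234, duration 33≤76, warranty 8≥7).
D2: dominated by D1 (crew size 12≤18, price 234≤454, duration 76≤155, warranty 7≥6).
D3: not dominated (best price).
D4: dominated by D1 (crew size 12≤13, price 234≤776, duration 76≤183, warranty 7≥7).
D5: not dominated.
D6: not dominated (best crew size).
D7: dominated by D1 (crew size 12≤18, price 234≤625, duration 76≤184, warranty 7≥3).
D8: not dominated (best duration).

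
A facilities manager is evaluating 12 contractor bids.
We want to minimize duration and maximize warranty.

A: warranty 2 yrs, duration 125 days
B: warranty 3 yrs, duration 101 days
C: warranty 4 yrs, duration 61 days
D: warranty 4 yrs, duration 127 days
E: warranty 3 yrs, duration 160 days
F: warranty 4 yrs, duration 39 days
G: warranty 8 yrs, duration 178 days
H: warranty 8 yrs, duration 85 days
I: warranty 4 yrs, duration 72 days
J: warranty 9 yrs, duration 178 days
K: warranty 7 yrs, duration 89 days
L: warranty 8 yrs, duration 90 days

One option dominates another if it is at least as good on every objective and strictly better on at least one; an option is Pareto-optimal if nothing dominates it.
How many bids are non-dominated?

3

A: dominated by B (warranty 3≥2, duration 101≤125).
B: dominated by C (warranty 4≥3, duration 61≤101).
C: dominated by F (warranty 4≥4, duration 39≤61).
D: dominated by C (warranty 4≥4, duration 61≤127).
E: dominated by B (warranty 3≥3, duration 101≤160).
F: not dominated (best duration).
G: dominated by H (warranty 8≥8, duration 85≤178).
H: not dominated.
I: dominated by C (warranty 4≥4, duration 61≤72).
J: not dominated (best warranty).
K: dominated by H (warranty 8≥7, duration 85≤89).
L: dominated by H (warranty 8≥8, duration 85≤90).
Pareto-optimal: F, H, J → 3.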